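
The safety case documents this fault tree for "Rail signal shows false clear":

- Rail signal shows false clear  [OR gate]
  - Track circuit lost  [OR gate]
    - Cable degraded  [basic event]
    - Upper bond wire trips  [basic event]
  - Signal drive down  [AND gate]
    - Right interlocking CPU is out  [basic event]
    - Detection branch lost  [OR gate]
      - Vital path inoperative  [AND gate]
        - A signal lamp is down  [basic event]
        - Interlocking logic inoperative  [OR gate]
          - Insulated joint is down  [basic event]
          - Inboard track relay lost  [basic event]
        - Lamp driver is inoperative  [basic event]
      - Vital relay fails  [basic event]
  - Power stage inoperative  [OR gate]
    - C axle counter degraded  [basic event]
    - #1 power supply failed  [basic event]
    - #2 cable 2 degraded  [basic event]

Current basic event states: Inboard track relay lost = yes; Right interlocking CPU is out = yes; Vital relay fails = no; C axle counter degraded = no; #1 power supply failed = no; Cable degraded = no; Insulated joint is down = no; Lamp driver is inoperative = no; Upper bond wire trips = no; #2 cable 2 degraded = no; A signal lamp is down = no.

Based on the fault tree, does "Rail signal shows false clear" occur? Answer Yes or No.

Track circuit lost [OR]: Cable degraded=not, Upper bond wire trips=not → no input occurs → does not occur.
Interlocking logic inoperative [OR]: Insulated joint is down=not, Inboard track relay lost=occurs → at least one input occurs → occurs.
Vital path inoperative [AND]: A signal lamp is down=not, Interlocking logic inoperative=occurs, Lamp driver is inoperative=not → not all inputs occur → does not occur.
Detection branch lost [OR]: Vital path inoperative=not, Vital relay fails=not → no input occurs → does not occur.
Signal drive down [AND]: Right interlocking CPU is out=occurs, Detection branch lost=not → not all inputs occur → does not occur.
Power stage inoperative [OR]: C axle counter degraded=not, #1 power supply failed=not, #2 cable 2 degraded=not → no input occurs → does not occur.
Rail signal shows false clear [OR]: Track circuit lost=not, Signal drive down=not, Power stage inoperative=not → no input occurs → does not occur.

No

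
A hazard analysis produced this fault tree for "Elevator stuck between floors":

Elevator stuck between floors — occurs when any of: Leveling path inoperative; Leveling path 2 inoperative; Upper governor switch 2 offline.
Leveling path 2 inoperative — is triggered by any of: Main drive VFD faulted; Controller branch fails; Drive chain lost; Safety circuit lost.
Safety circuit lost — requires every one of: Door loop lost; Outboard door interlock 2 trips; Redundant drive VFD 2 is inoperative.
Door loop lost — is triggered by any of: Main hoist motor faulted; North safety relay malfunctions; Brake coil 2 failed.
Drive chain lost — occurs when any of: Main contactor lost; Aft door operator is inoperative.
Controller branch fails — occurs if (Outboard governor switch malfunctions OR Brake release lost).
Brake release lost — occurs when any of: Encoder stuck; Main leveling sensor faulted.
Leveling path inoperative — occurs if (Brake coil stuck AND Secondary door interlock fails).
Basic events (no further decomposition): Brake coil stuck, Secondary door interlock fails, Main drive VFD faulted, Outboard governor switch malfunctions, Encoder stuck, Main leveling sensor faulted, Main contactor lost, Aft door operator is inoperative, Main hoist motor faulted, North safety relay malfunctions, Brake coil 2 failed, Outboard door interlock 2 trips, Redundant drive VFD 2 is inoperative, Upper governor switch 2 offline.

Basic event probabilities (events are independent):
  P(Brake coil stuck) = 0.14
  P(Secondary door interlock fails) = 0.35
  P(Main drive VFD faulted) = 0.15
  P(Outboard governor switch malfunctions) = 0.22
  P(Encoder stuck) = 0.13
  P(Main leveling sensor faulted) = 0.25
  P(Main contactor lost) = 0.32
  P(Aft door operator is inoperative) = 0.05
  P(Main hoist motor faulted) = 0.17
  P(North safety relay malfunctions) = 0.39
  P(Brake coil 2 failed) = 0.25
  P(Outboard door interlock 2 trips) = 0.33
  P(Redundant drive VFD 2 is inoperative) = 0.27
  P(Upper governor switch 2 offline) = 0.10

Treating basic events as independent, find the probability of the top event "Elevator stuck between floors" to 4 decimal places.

0.7740

P(Leveling path inoperative) [AND] = 0.14 × 0.35 = 0.049000
P(Brake release lost) [OR] = 1 − (1−0.13) × (1−0.25) = 0.347500
P(Controller branch fails) [OR] = 1 − (1−0.22) × (1−0.347500) = 0.491050
P(Drive chain lost) [OR] = 1 − (1−0.32) × (1−0.05) = 0.354000
P(Door loop lost) [OR] = 1 − (1−0.17) × (1−0.39) × (1−0.25) = 0.620275
P(Safety circuit lost) [AND] = 0.620275 × 0.33 × 0.27 = 0.055267
P(Leveling path 2 inoperative) [OR] = 1 − (1−0.15) × (1−0.491050) × (1−0.354000) × (1−0.055267) = 0.735981
P(Elevator stuck between floors) [OR] = 1 − (1−0.049000) × (1−0.735981) × (1−0.10) = 0.774026
Rounded to 4 decimal places: P(Elevator stuck between floors) ≈ 0.7740.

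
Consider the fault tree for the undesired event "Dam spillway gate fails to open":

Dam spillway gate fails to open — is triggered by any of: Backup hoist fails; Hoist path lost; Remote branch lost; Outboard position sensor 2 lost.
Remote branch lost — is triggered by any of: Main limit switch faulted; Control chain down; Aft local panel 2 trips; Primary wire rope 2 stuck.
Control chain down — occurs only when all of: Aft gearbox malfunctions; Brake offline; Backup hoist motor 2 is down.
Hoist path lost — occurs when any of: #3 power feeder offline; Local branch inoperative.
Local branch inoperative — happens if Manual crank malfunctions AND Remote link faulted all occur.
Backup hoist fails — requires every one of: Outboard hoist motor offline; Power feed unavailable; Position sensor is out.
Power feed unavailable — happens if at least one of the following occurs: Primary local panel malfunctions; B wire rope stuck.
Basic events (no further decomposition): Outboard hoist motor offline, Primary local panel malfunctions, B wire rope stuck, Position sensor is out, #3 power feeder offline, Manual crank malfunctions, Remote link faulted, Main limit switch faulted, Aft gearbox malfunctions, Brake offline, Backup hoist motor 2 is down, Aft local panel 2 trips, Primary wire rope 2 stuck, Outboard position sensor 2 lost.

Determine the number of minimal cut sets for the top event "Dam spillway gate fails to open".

9

Power feed unavailable [OR]: union of children's cut sets → 2 cut set(s).
Backup hoist fails [AND]: one cut set from each child combined → 1 × 2 × 1 = 2 cut set(s).
Local branch inoperative [AND]: one cut set from each child combined → 1 × 1 = 1 cut set(s).
Hoist path lost [OR]: union of children's cut sets → 2 cut set(s).
Control chain down [AND]: one cut set from each child combined → 1 × 1 × 1 = 1 cut set(s).
Remote branch lost [OR]: union of children's cut sets → 4 cut set(s).
Dam spillway gate fails to open [OR]: union of children's cut sets → 9 cut set(s).
Minimal cut sets: {Outboard hoist motor offline, Position sensor is out, Primary local panel malfunctions}; {B wire rope stuck, Outboard hoist motor offline, Position sensor is out}; {#3 power feeder offline}; {Manual crank malfunctions, Remote link faulted}; {Main limit switch faulted}; {Aft gearbox malfunctions, Backup hoist motor 2 is down, Brake offline}; {Aft local panel 2 trips}; {Primary wire rope 2 stuck}; {Outboard position sensor 2 lost}.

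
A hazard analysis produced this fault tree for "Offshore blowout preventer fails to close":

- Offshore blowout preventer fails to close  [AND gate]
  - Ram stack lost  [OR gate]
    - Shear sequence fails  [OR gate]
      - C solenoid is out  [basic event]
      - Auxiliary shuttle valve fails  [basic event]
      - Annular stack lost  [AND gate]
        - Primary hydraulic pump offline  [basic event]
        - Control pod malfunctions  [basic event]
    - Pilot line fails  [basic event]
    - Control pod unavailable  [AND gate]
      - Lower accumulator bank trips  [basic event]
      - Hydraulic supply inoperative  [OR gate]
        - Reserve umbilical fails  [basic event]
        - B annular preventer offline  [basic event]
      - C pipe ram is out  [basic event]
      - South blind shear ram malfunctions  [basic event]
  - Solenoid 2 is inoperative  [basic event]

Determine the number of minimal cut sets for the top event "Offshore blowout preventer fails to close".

6

Annular stack lost [AND]: one cut set from each child combined → 1 × 1 = 1 cut set(s).
Shear sequence fails [OR]: union of children's cut sets → 3 cut set(s).
Hydraulic supply inoperative [OR]: union of children's cut sets → 2 cut set(s).
Control pod unavailable [AND]: one cut set from each child combined → 1 × 2 × 1 × 1 = 2 cut set(s).
Ram stack lost [OR]: union of children's cut sets → 6 cut set(s).
Offshore blowout preventer fails to close [AND]: one cut set from each child combined → 6 × 1 = 6 cut set(s).
Minimal cut sets: {C solenoid is out, Solenoid 2 is inoperative}; {Auxiliary shuttle valve fails, Solenoid 2 is inoperative}; {Control pod malfunctions, Primary hydraulic pump offline, Solenoid 2 is inoperative}; {Pilot line fails, Solenoid 2 is inoperative}; {C pipe ram is out, Lower accumulator bank trips, Reserve umbilical fails, Solenoid 2 is inoperative, South blind shear ram malfunctions}; {B annular preventer offline, C pipe ram is out, Lower accumulator bank trips, Solenoid 2 is inoperative, South blind shear ram malfunctions}.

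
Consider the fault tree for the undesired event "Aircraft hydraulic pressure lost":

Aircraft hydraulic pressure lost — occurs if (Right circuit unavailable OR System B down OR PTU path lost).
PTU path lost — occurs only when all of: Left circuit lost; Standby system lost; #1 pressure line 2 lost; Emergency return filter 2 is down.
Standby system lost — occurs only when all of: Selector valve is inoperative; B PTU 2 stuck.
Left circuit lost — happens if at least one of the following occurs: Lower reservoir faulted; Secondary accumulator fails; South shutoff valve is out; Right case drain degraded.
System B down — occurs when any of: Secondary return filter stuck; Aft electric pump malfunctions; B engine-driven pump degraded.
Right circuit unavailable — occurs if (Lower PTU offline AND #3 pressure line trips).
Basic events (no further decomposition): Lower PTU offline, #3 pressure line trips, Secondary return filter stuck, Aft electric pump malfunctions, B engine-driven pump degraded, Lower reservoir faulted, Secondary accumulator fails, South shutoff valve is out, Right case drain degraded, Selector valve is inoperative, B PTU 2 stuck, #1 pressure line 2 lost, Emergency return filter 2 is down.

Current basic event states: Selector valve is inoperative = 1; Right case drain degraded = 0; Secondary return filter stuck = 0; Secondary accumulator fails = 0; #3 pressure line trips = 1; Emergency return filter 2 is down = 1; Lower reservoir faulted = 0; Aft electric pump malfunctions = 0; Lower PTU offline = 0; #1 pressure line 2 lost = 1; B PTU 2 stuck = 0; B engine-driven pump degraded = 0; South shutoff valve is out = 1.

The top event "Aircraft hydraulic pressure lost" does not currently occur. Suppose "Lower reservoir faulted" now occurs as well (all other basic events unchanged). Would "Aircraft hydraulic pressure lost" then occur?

Counterfactual: set "Lower reservoir faulted" to occurred.
Right circuit unavailable [AND]: Lower PTU offline=not, #3 pressure line trips=occurs → not all inputs occur → does not occur.
System B down [OR]: Secondary return filter stuck=not, Aft electric pump malfunctions=not, B engine-driven pump degraded=not → no input occurs → does not occur.
Left circuit lost [OR]: Lower reservoir faulted=occurs, Secondary accumulator fails=not, South shutoff valve is out=occurs, Right case drain degraded=not → at least one input occurs → occurs.
Standby system lost [AND]: Selector valve is inoperative=occurs, B PTU 2 stuck=not → not all inputs occur → does not occur.
PTU path lost [AND]: Left circuit lost=occurs, Standby system lost=not, #1 pressure line 2 lost=occurs, Emergency return filter 2 is down=occurs → not all inputs occur → does not occur.
Aircraft hydraulic pressure lost [OR]: Right circuit unavailable=not, System B down=not, PTU path lost=not → no input occurs → does not occur.

No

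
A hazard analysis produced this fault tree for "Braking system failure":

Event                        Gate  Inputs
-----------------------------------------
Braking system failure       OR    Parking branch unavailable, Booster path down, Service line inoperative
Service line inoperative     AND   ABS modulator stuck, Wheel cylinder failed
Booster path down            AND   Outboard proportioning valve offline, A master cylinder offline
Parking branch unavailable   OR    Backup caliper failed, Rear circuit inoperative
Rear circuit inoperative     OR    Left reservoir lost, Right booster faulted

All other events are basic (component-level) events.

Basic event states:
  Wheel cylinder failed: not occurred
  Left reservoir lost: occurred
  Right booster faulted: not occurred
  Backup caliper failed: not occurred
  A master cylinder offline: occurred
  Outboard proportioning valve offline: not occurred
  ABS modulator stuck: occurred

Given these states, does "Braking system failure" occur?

Rear circuit inoperative [OR]: Left reservoir lost=occurs, Right booster faulted=not → at least one input occurs → occurs.
Parking branch unavailable [OR]: Backup caliper failed=not, Rear circuit inoperative=occurs → at least one input occurs → occurs.
Booster path down [AND]: Outboard proportioning valve offline=not, A master cylinder offline=occurs → not all inputs occur → does not occur.
Service line inoperative [AND]: ABS modulator stuck=occurs, Wheel cylinder failed=not → not all inputs occur → does not occur.
Braking system failure [OR]: Parking branch unavailable=occurs, Booster path down=not, Service line inoperative=not → at least one input occurs → occurs.

Yes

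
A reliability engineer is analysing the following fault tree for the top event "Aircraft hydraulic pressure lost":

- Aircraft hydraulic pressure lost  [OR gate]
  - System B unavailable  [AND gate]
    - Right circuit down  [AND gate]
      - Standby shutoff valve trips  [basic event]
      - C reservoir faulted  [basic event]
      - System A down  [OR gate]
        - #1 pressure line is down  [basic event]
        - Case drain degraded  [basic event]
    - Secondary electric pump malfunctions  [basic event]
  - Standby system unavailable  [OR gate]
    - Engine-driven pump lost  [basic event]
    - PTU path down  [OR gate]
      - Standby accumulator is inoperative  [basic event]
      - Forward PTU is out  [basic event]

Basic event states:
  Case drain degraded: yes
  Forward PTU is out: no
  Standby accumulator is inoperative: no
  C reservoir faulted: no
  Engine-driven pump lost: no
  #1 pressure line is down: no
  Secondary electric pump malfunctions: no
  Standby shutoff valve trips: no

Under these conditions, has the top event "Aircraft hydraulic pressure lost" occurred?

System A down [OR]: #1 pressure line is down=not, Case drain degraded=occurs → at least one input occurs → occurs.
Right circuit down [AND]: Standby shutoff valve trips=not, C reservoir faulted=not, System A down=occurs → not all inputs occur → does not occur.
System B unavailable [AND]: Right circuit down=not, Secondary electric pump malfunctions=not → not all inputs occur → does not occur.
PTU path down [OR]: Standby accumulator is inoperative=not, Forward PTU is out=not → no input occurs → does not occur.
Standby system unavailable [OR]: Engine-driven pump lost=not, PTU path down=not → no input occurs → does not occur.
Aircraft hydraulic pressure lost [OR]: System B unavailable=not, Standby system unavailable=not → no input occurs → does not occur.

No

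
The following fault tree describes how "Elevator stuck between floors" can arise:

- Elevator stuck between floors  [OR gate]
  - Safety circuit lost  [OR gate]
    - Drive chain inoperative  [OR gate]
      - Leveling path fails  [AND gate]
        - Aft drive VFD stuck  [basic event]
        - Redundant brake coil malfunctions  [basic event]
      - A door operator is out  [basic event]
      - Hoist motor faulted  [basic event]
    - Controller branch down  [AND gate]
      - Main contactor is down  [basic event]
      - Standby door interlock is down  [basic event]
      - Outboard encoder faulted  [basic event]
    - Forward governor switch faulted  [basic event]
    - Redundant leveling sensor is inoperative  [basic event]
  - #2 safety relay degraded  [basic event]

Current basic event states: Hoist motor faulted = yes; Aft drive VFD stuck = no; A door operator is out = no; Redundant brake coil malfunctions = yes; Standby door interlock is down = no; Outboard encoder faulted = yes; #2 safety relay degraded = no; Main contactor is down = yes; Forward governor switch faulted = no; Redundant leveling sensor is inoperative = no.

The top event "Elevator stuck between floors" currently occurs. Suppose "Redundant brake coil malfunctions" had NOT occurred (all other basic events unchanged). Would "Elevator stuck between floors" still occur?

Yes

Counterfactual: set "Redundant brake coil malfunctions" to not occurred.
Leveling path fails [AND]: Aft drive VFD stuck=not, Redundant brake coil malfunctions=not → not all inputs occur → does not occur.
Drive chain inoperative [OR]: Leveling path fails=not, A door operator is out=not, Hoist motor faulted=occurs → at least one input occurs → occurs.
Controller branch down [AND]: Main contactor is down=occurs, Standby door interlock is down=not, Outboard encoder faulted=occurs → not all inputs occur → does not occur.
Safety circuit lost [OR]: Drive chain inoperative=occurs, Controller branch down=not, Forward governor switch faulted=not, Redundant leveling sensor is inoperative=not → at least one input occurs → occurs.
Elevator stuck between floors [OR]: Safety circuit lost=occurs, #2 safety relay degraded=not → at least one input occurs → occurs.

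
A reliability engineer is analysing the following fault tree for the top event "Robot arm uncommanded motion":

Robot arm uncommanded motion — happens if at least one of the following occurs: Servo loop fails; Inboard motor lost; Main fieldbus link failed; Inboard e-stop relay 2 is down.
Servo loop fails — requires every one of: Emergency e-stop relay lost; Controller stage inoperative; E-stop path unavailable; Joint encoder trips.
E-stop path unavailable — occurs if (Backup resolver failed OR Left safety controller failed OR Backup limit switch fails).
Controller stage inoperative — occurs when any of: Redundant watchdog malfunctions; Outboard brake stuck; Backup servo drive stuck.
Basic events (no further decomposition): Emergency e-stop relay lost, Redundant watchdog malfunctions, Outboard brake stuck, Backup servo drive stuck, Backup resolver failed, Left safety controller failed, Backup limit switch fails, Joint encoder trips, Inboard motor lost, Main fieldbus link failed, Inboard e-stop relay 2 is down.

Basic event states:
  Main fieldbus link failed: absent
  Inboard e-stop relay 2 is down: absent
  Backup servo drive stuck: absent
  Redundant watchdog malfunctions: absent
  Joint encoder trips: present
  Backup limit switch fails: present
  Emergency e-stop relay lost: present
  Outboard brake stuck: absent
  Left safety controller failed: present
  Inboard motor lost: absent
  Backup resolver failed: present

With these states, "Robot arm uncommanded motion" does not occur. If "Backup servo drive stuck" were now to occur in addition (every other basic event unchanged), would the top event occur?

Yes

Counterfactual: set "Backup servo drive stuck" to occurred.
Controller stage inoperative [OR]: Redundant watchdog malfunctions=not, Outboard brake stuck=not, Backup servo drive stuck=occurs → at least one input occurs → occurs.
E-stop path unavailable [OR]: Backup resolver failed=occurs, Left safety controller failed=occurs, Backup limit switch fails=occurs → at least one input occurs → occurs.
Servo loop fails [AND]: Emergency e-stop relay lost=occurs, Controller stage inoperative=occurs, E-stop path unavailable=occurs, Joint encoder trips=occurs → all inputs occur → occurs.
Robot arm uncommanded motion [OR]: Servo loop fails=occurs, Inboard motor lost=not, Main fieldbus link failed=not, Inboard e-stop relay 2 is down=not → at least one input occurs → occurs.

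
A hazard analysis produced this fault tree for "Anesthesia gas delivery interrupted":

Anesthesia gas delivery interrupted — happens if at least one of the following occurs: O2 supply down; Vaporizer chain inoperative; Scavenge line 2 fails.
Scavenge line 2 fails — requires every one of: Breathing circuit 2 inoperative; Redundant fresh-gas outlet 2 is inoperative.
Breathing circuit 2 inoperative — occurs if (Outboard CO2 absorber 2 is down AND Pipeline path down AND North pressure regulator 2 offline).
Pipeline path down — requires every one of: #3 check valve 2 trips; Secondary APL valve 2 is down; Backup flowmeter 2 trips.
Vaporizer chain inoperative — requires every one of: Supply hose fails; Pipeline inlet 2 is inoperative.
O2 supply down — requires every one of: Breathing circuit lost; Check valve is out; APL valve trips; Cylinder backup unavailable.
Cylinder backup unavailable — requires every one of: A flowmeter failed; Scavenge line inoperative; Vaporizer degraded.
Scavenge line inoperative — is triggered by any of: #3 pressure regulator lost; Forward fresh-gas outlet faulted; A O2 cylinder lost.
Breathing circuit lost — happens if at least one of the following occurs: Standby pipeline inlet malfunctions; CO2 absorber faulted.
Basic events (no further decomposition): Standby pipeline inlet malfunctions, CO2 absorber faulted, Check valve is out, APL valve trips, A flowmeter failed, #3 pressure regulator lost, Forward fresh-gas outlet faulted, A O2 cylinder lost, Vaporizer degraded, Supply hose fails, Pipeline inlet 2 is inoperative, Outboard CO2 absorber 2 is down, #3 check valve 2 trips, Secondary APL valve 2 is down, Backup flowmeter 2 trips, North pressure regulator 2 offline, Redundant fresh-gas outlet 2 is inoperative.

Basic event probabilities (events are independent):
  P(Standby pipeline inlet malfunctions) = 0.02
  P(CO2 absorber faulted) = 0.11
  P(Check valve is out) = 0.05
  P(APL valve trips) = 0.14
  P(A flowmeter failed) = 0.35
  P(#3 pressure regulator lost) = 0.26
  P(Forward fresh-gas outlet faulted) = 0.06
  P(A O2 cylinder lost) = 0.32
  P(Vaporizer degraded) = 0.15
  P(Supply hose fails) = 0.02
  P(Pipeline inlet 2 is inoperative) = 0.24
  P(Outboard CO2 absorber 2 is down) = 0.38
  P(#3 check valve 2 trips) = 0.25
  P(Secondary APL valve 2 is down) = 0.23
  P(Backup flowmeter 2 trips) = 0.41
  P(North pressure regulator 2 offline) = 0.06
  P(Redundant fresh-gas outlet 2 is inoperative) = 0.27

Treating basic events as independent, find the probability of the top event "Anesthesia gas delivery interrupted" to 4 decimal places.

P(Breathing circuit lost) [OR] = 1 − (1−0.02) × (1−0.11) = 0.127800
P(Scavenge line inoperative) [OR] = 1 − (1−0.26) × (1−0.06) × (1−0.32) = 0.526992
P(Cylinder backup unavailable) [AND] = 0.35 × 0.526992 × 0.15 = 0.027667
P(O2 supply down) [AND] = 0.127800 × 0.05 × 0.14 × 0.027667 = 0.000025
P(Vaporizer chain inoperative) [AND] = 0.02 × 0.24 = 0.004800
P(Pipeline path down) [AND] = 0.25 × 0.23 × 0.41 = 0.023575
P(Breathing circuit 2 inoperative) [AND] = 0.38 × 0.023575 × 0.06 = 0.000538
P(Scavenge line 2 fails) [AND] = 0.000538 × 0.27 = 0.000145
P(Anesthesia gas delivery interrupted) [OR] = 1 − (1−0.000025) × (1−0.004800) × (1−0.000145) = 0.004969
Rounded to 4 decimal places: P(Anesthesia gas delivery interrupted) ≈ 0.0050.

0.0050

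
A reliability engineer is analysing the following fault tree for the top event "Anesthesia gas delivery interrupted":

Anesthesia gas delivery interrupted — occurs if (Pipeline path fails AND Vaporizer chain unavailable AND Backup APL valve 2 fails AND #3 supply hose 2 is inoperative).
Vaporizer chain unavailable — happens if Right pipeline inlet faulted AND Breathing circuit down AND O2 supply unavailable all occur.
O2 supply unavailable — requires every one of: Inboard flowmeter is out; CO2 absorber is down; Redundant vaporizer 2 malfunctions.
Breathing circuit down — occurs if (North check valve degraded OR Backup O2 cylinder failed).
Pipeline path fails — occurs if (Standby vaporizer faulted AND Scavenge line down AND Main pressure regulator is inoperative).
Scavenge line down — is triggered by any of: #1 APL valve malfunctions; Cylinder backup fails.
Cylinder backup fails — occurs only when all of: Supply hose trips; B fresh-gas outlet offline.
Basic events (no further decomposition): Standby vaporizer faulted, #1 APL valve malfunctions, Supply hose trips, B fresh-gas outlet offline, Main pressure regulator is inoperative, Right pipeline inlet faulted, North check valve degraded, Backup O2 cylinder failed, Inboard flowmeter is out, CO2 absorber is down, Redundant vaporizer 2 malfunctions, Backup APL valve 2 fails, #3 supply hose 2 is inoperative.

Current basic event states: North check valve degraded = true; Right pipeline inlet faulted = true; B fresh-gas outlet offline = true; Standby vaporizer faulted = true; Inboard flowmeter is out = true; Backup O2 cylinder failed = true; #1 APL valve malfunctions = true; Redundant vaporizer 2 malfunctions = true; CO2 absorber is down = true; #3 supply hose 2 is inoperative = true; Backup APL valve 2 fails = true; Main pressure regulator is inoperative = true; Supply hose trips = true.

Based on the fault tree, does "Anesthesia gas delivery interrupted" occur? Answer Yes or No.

Cylinder backup fails [AND]: Supply hose trips=occurs, B fresh-gas outlet offline=occurs → all inputs occur → occurs.
Scavenge line down [OR]: #1 APL valve malfunctions=occurs, Cylinder backup fails=occurs → at least one input occurs → occurs.
Pipeline path fails [AND]: Standby vaporizer faulted=occurs, Scavenge line down=occurs, Main pressure regulator is inoperative=occurs → all inputs occur → occurs.
Breathing circuit down [OR]: North check valve degraded=occurs, Backup O2 cylinder failed=occurs → at least one input occurs → occurs.
O2 supply unavailable [AND]: Inboard flowmeter is out=occurs, CO2 absorber is down=occurs, Redundant vaporizer 2 malfunctions=occurs → all inputs occur → occurs.
Vaporizer chain unavailable [AND]: Right pipeline inlet faulted=occurs, Breathing circuit down=occurs, O2 supply unavailable=occurs → all inputs occur → occurs.
Anesthesia gas delivery interrupted [AND]: Pipeline path fails=occurs, Vaporizer chain unavailable=occurs, Backup APL valve 2 fails=occurs, #3 supply hose 2 is inoperative=occurs → all inputs occur → occurs.

Yes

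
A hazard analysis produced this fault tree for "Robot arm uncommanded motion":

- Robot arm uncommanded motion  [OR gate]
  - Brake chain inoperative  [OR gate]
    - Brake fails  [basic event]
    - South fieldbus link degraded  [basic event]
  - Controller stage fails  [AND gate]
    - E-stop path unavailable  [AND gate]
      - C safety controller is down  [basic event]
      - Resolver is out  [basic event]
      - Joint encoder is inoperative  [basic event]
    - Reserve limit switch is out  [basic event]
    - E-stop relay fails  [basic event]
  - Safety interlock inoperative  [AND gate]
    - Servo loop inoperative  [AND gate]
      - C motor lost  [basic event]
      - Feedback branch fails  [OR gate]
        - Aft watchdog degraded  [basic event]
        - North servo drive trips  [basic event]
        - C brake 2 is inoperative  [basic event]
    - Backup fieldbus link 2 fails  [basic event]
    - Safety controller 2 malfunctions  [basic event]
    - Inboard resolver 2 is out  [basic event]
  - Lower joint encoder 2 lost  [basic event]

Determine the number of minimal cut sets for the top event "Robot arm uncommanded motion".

Brake chain inoperative [OR]: union of children's cut sets → 2 cut set(s).
E-stop path unavailable [AND]: one cut set from each child combined → 1 × 1 × 1 = 1 cut set(s).
Controller stage fails [AND]: one cut set from each child combined → 1 × 1 × 1 = 1 cut set(s).
Feedback branch fails [OR]: union of children's cut sets → 3 cut set(s).
Servo loop inoperative [AND]: one cut set from each child combined → 1 × 3 = 3 cut set(s).
Safety interlock inoperative [AND]: one cut set from each child combined → 3 × 1 × 1 × 1 = 3 cut set(s).
Robot arm uncommanded motion [OR]: union of children's cut sets → 7 cut set(s).
Minimal cut sets: {Brake fails}; {South fieldbus link degraded}; {C safety controller is down, E-stop relay fails, Joint encoder is inoperative, Reserve limit switch is out, Resolver is out}; {Aft watchdog degraded, Backup fieldbus link 2 fails, C motor lost, Inboard resolver 2 is out, Safety controller 2 malfunctions}; {Backup fieldbus link 2 fails, C motor lost, Inboard resolver 2 is out, North servo drive trips, Safety controller 2 malfunctions}; {Backup fieldbus link 2 fails, C brake 2 is inoperative, C motor lost, Inboard resolver 2 is out, Safety controller 2 malfunctions}; {Lower joint encoder 2 lost}.

7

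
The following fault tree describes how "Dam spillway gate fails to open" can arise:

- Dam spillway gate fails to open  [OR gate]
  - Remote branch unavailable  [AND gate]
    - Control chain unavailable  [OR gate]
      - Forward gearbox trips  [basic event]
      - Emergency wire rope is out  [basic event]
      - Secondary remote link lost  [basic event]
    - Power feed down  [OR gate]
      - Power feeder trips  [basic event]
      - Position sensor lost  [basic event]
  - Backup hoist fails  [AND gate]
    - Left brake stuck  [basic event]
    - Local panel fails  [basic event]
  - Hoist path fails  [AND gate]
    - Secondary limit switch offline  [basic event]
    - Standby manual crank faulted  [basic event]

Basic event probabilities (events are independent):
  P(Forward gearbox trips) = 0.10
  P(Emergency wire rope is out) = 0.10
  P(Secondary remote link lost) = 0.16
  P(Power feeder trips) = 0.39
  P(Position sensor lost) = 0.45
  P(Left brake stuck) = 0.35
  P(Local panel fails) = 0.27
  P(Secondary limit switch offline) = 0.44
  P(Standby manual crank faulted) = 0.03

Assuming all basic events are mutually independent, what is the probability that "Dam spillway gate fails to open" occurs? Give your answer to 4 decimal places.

0.2962

P(Control chain unavailable) [OR] = 1 − (1−0.10) × (1−0.10) × (1−0.16) = 0.319600
P(Power feed down) [OR] = 1 − (1−0.39) × (1−0.45) = 0.664500
P(Remote branch unavailable) [AND] = 0.319600 × 0.664500 = 0.212374
P(Backup hoist fails) [AND] = 0.35 × 0.27 = 0.094500
P(Hoist path fails) [AND] = 0.44 × 0.03 = 0.013200
P(Dam spillway gate fails to open) [OR] = 1 − (1−0.212374) × (1−0.094500) × (1−0.013200) = 0.296219
Rounded to 4 decimal places: P(Dam spillway gate fails to open) ≈ 0.2962.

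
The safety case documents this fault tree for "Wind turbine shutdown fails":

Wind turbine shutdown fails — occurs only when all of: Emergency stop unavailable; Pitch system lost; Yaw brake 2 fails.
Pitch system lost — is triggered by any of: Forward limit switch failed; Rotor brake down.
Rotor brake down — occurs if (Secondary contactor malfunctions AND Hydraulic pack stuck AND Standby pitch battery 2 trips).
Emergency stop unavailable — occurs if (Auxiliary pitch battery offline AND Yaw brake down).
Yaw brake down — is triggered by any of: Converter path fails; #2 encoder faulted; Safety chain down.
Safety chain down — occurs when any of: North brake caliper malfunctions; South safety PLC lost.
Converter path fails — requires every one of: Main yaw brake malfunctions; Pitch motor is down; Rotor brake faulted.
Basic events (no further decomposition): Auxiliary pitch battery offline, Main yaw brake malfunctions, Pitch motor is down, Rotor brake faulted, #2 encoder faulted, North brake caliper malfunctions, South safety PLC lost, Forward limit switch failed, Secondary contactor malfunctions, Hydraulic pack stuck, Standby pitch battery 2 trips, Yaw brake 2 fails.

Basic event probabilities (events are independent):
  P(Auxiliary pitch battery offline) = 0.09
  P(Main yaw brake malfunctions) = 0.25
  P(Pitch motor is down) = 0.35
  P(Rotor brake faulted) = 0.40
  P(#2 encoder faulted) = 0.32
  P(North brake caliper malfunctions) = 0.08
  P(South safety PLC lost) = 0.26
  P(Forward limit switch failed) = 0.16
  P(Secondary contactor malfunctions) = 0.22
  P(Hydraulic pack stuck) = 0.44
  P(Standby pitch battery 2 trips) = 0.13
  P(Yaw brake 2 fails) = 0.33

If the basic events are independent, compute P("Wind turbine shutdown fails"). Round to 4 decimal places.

P(Converter path fails) [AND] = 0.25 × 0.35 × 0.40 = 0.035000
P(Safety chain down) [OR] = 1 − (1−0.08) × (1−0.26) = 0.319200
P(Yaw brake down) [OR] = 1 − (1−0.035000) × (1−0.32) × (1−0.319200) = 0.553259
P(Emergency stop unavailable) [AND] = 0.09 × 0.553259 = 0.049793
P(Rotor brake down) [AND] = 0.22 × 0.44 × 0.13 = 0.012584
P(Pitch system lost) [OR] = 1 − (1−0.16) × (1−0.012584) = 0.170571
P(Wind turbine shutdown fails) [AND] = 0.049793 × 0.170571 × 0.33 = 0.002803
Rounded to 4 decimal places: P(Wind turbine shutdown fails) ≈ 0.0028.

0.0028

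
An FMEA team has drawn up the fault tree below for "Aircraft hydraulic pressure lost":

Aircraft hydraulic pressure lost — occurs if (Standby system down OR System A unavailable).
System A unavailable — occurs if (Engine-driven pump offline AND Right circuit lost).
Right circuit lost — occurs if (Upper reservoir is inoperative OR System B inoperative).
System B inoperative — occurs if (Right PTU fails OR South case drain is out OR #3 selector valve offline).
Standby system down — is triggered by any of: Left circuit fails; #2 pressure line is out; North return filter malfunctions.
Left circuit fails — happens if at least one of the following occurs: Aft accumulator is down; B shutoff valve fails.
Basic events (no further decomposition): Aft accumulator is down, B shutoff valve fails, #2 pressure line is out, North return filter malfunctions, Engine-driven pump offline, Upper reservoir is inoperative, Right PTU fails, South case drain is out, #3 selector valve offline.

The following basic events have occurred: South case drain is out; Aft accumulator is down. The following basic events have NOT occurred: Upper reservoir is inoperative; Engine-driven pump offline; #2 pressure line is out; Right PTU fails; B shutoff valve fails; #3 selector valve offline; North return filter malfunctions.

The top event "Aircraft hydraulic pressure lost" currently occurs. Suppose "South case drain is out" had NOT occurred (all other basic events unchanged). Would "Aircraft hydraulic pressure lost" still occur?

Yes

Counterfactual: set "South case drain is out" to not occurred.
Left circuit fails [OR]: Aft accumulator is down=occurs, B shutoff valve fails=not → at least one input occurs → occurs.
Standby system down [OR]: Left circuit fails=occurs, #2 pressure line is out=not, North return filter malfunctions=not → at least one input occurs → occurs.
System B inoperative [OR]: Right PTU fails=not, South case drain is out=not, #3 selector valve offline=not → no input occurs → does not occur.
Right circuit lost [OR]: Upper reservoir is inoperative=not, System B inoperative=not → no input occurs → does not occur.
System A unavailable [AND]: Engine-driven pump offline=not, Right circuit lost=not → not all inputs occur → does not occur.
Aircraft hydraulic pressure lost [OR]: Standby system down=occurs, System A unavailable=not → at least one input occurs → occurs.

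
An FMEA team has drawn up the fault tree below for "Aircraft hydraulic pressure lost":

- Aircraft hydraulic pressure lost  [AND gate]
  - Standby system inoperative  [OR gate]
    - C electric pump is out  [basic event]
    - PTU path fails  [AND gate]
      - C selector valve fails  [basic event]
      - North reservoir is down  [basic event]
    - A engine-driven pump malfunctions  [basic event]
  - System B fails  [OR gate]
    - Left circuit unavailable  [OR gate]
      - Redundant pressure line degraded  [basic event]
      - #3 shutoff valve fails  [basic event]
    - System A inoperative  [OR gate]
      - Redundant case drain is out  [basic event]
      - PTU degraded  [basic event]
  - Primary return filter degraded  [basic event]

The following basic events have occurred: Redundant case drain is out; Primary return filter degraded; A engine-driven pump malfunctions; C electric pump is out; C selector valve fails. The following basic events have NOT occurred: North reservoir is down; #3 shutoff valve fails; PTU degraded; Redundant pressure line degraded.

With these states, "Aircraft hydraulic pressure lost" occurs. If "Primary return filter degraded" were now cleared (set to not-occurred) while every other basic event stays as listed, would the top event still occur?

Counterfactual: set "Primary return filter degraded" to not occurred.
PTU path fails [AND]: C selector valve fails=occurs, North reservoir is down=not → not all inputs occur → does not occur.
Standby system inoperative [OR]: C electric pump is out=occurs, PTU path fails=not, A engine-driven pump malfunctions=occurs → at least one input occurs → occurs.
Left circuit unavailable [OR]: Redundant pressure line degraded=not, #3 shutoff valve fails=not → no input occurs → does not occur.
System A inoperative [OR]: Redundant case drain is out=occurs, PTU degraded=not → at least one input occurs → occurs.
System B fails [OR]: Left circuit unavailable=not, System A inoperative=occurs → at least one input occurs → occurs.
Aircraft hydraulic pressure lost [AND]: Standby system inoperative=occurs, System B fails=occurs, Primary return filter degraded=not → not all inputs occur → does not occur.

No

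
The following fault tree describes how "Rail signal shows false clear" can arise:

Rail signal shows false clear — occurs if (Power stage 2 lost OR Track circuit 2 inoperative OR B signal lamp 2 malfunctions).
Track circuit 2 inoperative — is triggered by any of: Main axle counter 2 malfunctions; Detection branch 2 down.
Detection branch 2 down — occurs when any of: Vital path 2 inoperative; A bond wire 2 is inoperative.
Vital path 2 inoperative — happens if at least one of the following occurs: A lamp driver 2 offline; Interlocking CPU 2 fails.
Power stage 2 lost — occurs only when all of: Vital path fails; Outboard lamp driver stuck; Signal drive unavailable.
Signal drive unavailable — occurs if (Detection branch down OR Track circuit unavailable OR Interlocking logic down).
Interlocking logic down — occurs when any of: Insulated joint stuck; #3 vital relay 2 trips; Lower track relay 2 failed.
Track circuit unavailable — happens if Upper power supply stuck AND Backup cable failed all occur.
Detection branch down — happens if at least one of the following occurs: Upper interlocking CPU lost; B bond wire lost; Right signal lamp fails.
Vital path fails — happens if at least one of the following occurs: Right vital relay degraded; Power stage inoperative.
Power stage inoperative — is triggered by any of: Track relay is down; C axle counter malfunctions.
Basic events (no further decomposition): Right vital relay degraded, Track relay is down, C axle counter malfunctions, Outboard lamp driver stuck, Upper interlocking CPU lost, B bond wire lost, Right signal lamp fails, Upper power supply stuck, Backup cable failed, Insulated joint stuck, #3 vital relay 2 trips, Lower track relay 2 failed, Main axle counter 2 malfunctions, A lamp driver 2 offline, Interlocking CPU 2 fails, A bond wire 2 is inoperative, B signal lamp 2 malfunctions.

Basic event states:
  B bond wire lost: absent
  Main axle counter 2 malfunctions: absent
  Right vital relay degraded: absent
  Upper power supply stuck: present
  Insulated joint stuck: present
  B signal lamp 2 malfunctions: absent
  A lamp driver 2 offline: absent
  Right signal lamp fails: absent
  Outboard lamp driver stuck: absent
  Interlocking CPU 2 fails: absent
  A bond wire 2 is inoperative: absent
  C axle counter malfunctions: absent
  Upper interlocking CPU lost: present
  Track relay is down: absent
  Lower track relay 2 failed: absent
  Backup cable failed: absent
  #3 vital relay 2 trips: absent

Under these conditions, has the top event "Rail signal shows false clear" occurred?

Power stage inoperative [OR]: Track relay is down=not, C axle counter malfunctions=not → no input occurs → does not occur.
Vital path fails [OR]: Right vital relay degraded=not, Power stage inoperative=not → no input occurs → does not occur.
Detection branch down [OR]: Upper interlocking CPU lost=occurs, B bond wire lost=not, Right signal lamp fails=not → at least one input occurs → occurs.
Track circuit unavailable [AND]: Upper power supply stuck=occurs, Backup cable failed=not → not all inputs occur → does not occur.
Interlocking logic down [OR]: Insulated joint stuck=occurs, #3 vital relay 2 trips=not, Lower track relay 2 failed=not → at least one input occurs → occurs.
Signal drive unavailable [OR]: Detection branch down=occurs, Track circuit unavailable=not, Interlocking logic down=occurs → at least one input occurs → occurs.
Power stage 2 lost [AND]: Vital path fails=not, Outboard lamp driver stuck=not, Signal drive unavailable=occurs → not all inputs occur → does not occur.
Vital path 2 inoperative [OR]: A lamp driver 2 offline=not, Interlocking CPU 2 fails=not → no input occurs → does not occur.
Detection branch 2 down [OR]: Vital path 2 inoperative=not, A bond wire 2 is inoperative=not → no input occurs → does not occur.
Track circuit 2 inoperative [OR]: Main axle counter 2 malfunctions=not, Detection branch 2 down=not → no input occurs → does not occur.
Rail signal shows false clear [OR]: Power stage 2 lost=not, Track circuit 2 inoperative=not, B signal lamp 2 malfunctions=not → no input occurs → does not occur.

No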